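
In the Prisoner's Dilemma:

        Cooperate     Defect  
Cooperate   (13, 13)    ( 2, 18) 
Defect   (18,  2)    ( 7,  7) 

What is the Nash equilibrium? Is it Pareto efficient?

(Defect, Defect) is NE; not Pareto efficient

Work:
Defect dominates Cooperate for both players:
If P2 cooperates: Defect (18) > Cooperate (13)
If P2 defects: Defect (7) > Cooperate (2)
NE: (Defect, Defect) with payoff (7, 7)
But (Cooperate, Cooperate) = (13, 13) Pareto dominates (7, 7)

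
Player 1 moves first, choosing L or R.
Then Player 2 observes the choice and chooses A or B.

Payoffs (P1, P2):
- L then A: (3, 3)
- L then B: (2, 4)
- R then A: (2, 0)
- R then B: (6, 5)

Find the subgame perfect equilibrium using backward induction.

P1 plays R, P2 plays B after L and B after R; Payoff (6, 5)

Work:
Backward induction:
After L: P2 chooses B → P1 gets 2
After R: P2 chooses B → P1 gets 6
P1 chooses R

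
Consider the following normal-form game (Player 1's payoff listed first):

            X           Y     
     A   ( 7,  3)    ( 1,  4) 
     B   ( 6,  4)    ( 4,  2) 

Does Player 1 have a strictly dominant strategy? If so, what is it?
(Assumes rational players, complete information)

No strictly dominant strategy exists for Player 1

Work:
A strategy strictly dominates another if it gives a strictly higher payoff against every opponent action. Compare each pair of P1's strategies column-by-column:
  A vs B: [7 vs 6, 1 vs 4] → A does not strictly dominate B (column Y: 1 ≤ 4)
  B vs A: [6 vs 7, 4 vs 1] → B does not strictly dominate A (column X: 6 ≤ 7)
No single strategy strictly dominates all others → no strictly dominant strategy.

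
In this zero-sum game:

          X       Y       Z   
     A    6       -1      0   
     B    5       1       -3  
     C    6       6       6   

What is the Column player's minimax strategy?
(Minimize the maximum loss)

Column should play X or Y or Z (all achieve the minimum), value = 6

Work:
Column player minimizes Row's maximum payoff:
Column X: max payoff to Row = 6
Column Y: max payoff to Row = 6
Column Z: max payoff to Row = 6
Minimum is 6, achieved by columns X, Y, Z (tied).
Each of X or Y or Z is a minimax strategy.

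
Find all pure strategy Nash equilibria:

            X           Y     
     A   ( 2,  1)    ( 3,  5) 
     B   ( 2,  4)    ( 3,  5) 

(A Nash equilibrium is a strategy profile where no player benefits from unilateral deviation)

Nash equilibrium: (A, Y), (B, Y)

Work:
Best responses:
  P1 vs X: payoffs [2, 2] → best response A/B (payoff 2)
  P1 vs Y: payoffs [3, 3] → best response A/B (payoff 3)
  P2 vs A: payoffs [1, 5] → best response Y (payoff 5)
  P2 vs B: payoffs [4, 5] → best response Y (payoff 5)
Mutual best responses: (A,Y), (B,Y) → Nash equilibria.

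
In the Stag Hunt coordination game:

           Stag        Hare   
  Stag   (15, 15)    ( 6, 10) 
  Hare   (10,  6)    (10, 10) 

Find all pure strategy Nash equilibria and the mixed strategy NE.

Pure NE: (Stag, Stag) and (Hare, Hare); Mixed NE: p = 0.4444, q = 0.4444

Work:
Check pure NE:
(Stag, Stag): (15, 15) - no unilateral deviation beneficial
(Hare, Hare): (10, 10) - no unilateral deviation beneficial
Mixed NE: P1 plays Stag with p = 0.4444, P2 plays Stag with q = 0.4444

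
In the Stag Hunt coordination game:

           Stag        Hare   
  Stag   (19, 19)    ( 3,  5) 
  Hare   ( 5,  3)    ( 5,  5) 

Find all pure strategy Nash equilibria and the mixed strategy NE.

Pure NE: (Stag, Stag) and (Hare, Hare); Mixed NE: p = 0.125, q = 0.125

Work:
Check pure NE:
(Stag, Stag): (19, 19) - no unilateral deviation beneficial
(Hare, Hare): (5, 5) - no unilateral deviation beneficial
Mixed NE: P1 plays Stag with p = 0.125, P2 plays Stag with q = 0.125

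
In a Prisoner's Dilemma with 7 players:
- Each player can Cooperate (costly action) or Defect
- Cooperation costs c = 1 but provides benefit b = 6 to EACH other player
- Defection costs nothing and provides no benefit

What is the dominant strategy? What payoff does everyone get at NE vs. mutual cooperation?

Dominant: Defect; NE payoff = 0; Coop payoff = 35

Work:
Defect dominates (saves cost c = 1, benefit to others is external)
NE: All defect → everyone gets 0
If all cooperate: each receives (6)×6 - 1 = 35
Social dilemma: 35 > 0 but NE gives 0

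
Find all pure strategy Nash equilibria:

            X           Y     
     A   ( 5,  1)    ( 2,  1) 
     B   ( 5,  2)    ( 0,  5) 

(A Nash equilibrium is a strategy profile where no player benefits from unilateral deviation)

Nash equilibrium: (A, X), (A, Y)

Work:
Best responses:
  P1 vs X: payoffs [5, 5] → best response A/B (payoff 5)
  P1 vs Y: payoffs [2, 0] → best response A (payoff 2)
  P2 vs A: payoffs [1, 1] → best response X/Y (payoff 1)
  P2 vs B: payoffs [2, 5] → best response Y (payoff 5)
Mutual best responses: (A,X), (A,Y) → Nash equilibria.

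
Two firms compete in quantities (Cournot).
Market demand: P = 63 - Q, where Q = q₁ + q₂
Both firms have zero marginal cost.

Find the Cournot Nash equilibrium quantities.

q₁* = q₂* = 21.0; P* = 21.0

Work:
Profit: π_i = P·q_i = (a - q_i - q_j)·q_i
FOC: ∂π_i/∂q_i = a - 2q_i - q_j = 0
Reaction function: q_i = (63 - q_j)/2
Symmetry: q* = 63/3 = 21.0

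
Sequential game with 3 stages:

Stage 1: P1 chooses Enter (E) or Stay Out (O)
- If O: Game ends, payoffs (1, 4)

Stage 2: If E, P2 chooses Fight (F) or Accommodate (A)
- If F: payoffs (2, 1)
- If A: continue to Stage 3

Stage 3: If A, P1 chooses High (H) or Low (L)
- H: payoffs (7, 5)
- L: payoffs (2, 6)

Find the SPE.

SPE: (E, A, H); Outcome (7, 5)

Work:
Stage 3: P1 chooses H (7 vs 2)
Stage 2: P2: F->1, A->5 (anticipating H). Choose A
Stage 1: P1: O->1, E->7 (anticipating A, H). Choose E
SPE path: E -> A -> H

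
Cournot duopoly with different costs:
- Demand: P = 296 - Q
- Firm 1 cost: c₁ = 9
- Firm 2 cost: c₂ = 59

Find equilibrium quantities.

q₁* = 112.33, q₂* = 62.33

Work:
Reaction: q₁ = (296 - 9 - q₂)/2
Reaction: q₂ = (296 - 59 - q₁)/2
Solve simultaneously:
q₁* = (296 - 2×9 + 59)/3 = 112.33
q₂* = (296 - 2×59 + 9)/3 = 62.33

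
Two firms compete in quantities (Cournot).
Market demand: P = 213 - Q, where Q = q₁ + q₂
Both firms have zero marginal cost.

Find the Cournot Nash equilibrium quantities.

q₁* = q₂* = 71.0; P* = 71.0

Work:
Profit: π_i = P·q_i = (a - q_i - q_j)·q_i
FOC: ∂π_i/∂q_i = a - 2q_i - q_j = 0
Reaction function: q_i = (213 - q_j)/2
Symmetry: q* = 213/3 = 71.0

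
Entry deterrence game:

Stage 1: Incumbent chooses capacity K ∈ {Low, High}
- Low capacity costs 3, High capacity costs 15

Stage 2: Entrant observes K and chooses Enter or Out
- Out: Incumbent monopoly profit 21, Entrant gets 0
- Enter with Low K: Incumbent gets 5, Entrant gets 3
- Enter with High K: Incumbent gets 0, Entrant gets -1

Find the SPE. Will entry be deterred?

SPE: (High, Enter|Low, Out|High); Entry deterred. Incumbent net profit = 6

Work:
After Low K: Entrant enters (3 > 0)
After High K: Entrant stays out (-1 < 0)
Incumbent: Low → 5−3=2, High → 21−15=6
Incumbent chooses High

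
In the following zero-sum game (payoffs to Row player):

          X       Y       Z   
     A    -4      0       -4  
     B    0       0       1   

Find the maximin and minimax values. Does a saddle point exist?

Maximin = 0, Minimax = 0, Saddle: True

Work:
Row minimums: [-4, 0] → maximin = 0
Column maximums: [0, 0, 1] → minimax = 0
Saddle point exists! Game value = 0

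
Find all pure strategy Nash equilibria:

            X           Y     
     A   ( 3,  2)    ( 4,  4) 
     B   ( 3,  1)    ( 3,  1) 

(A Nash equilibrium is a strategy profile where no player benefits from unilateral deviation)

Nash equilibrium: (A, Y), (B, X)

Work:
Best responses:
  P1 vs X: payoffs [3, 3] → best response A/B (payoff 3)
  P1 vs Y: payoffs [4, 3] → best response A (payoff 4)
  P2 vs A: payoffs [2, 4] → best response Y (payoff 4)
  P2 vs B: payoffs [1, 1] → best response X/Y (payoff 1)
Mutual best responses: (A,Y), (B,X) → Nash equilibria.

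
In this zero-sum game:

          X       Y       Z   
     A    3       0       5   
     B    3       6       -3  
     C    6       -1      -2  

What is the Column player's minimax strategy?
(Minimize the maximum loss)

Column should play Z, value = 5

Work:
Column player minimizes Row's maximum payoff:
Column X: max payoff to Row = 6
Column Y: max payoff to Row = 6
Column Z: max payoff to Row = 5
Minimum is 5, achieved by column Z.
Minimax strategy: Z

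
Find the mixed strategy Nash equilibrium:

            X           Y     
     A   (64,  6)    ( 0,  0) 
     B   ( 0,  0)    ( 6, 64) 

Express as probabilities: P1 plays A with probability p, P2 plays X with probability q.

p = 0.9143, q = 0.0857

Work:
Find probabilities that make opponent indifferent:
P2 chooses q to make P1 indifferent between A and B
P1 chooses p to make P2 indifferent between X and Y
Mixed NE: P1 plays (A: 0.9143, B: 0.0857), P2 plays (X: 0.0857, Y: 0.9143)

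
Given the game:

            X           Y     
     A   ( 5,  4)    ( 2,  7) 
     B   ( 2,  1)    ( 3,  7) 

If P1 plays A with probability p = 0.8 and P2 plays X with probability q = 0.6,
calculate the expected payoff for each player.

E[P1] = 3.52, E[P2] = 4.84

Work:
E[P1] = p·q·π₁(A,X) + p·(1-q)·π₁(A,Y) + (1-p)·q·π₁(B,X) + (1-p)·(1-q)·π₁(B,Y)
= 0.8·0.6·5 + 0.8·0.4·2 + 0.2·0.6·2 + 0.2·0.4·3
= 3.52

E[P2] = 4.84 (similar calculation)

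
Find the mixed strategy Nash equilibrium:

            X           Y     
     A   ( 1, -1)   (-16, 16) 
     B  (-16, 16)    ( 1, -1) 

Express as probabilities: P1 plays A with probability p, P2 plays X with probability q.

p = 0.5, q = 0.5

Work:
Find probabilities that make opponent indifferent:
P2 chooses q to make P1 indifferent between A and B
P1 chooses p to make P2 indifferent between X and Y
Mixed NE: P1 plays (A: 0.5, B: 0.5), P2 plays (X: 0.5, Y: 0.5)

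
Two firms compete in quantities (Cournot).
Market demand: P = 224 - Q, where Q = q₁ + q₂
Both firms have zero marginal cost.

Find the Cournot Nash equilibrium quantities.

q₁* = q₂* = 74.67; P* = 74.67

Work:
Profit: π_i = P·q_i = (a - q_i - q_j)·q_i
FOC: ∂π_i/∂q_i = a - 2q_i - q_j = 0
Reaction function: q_i = (224 - q_j)/2
Symmetry: q* = 224/3 = 74.67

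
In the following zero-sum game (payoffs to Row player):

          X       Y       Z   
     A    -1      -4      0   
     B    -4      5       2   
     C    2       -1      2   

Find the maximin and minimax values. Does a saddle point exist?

Maximin = -1, Minimax = 2, Saddle: False

Work:
Row minimums: [-4, -4, -1] → maximin = -1
Column maximums: [2, 5, 2] → minimax = 2
No saddle point (maximin ≠ minimax). Mixed strategy needed.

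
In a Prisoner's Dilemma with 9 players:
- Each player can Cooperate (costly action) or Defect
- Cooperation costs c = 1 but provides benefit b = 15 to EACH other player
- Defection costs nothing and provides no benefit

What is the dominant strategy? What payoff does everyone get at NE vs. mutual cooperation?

Dominant: Defect; NE payoff = 0; Coop payoff = 119

Work:
Defect dominates (saves cost c = 1, benefit to others is external)
NE: All defect → everyone gets 0
If all cooperate: each receives (8)×15 - 1 = 119
Social dilemma: 119 > 0 but NE gives 0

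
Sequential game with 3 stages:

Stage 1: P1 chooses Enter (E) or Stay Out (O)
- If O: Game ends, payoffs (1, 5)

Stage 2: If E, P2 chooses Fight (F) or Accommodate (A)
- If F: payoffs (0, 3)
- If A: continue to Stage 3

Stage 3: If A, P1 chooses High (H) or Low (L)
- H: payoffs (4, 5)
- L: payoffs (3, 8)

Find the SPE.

SPE: (E, A, H); Outcome (4, 5)

Work:
Stage 3: P1 chooses H (4 vs 3)
Stage 2: P2: F->3, A->5 (anticipating H). Choose A
Stage 1: P1: O->1, E->4 (anticipating A, H). Choose E
SPE path: E -> A -> H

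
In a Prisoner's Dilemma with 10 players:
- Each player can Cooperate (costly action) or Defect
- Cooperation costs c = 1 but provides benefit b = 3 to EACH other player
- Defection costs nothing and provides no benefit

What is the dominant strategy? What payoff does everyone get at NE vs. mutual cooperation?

Dominant: Defect; NE payoff = 0; Coop payoff = 26

Work:
Defect dominates (saves cost c = 1, benefit to others is external)
NE: All defect → everyone gets 0
If all cooperate: each receives (9)×3 - 1 = 26
Social dilemma: 26 > 0 but NE gives 0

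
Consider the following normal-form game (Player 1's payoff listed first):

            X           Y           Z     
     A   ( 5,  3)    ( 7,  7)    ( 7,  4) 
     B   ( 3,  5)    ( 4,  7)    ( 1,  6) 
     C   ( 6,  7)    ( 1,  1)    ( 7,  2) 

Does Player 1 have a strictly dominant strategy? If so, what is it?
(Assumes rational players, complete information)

No strictly dominant strategy exists for Player 1

Work:
A strategy strictly dominates another if it gives a strictly higher payoff against every opponent action. Compare each pair of P1's strategies column-by-column:
  A vs B: [5 vs 3, 7 vs 4, 7 vs 1] → A strictly dominates B
  A vs C: [5 vs 6, 7 vs 1, 7 vs 7] → A does not strictly dominate C (column X: 5 ≤ 6)
  B vs A: [3 vs 5, 4 vs 7, 1 vs 7] → B does not strictly dominate A (column X: 3 ≤ 5)
  B vs C: [3 vs 6, 4 vs 1, 1 vs 7] → B does not strictly dominate C (column X: 3 ≤ 6)
  C vs A: [6 vs 5, 1 vs 7, 7 vs 7] → C does not strictly dominate A (column Y: 1 ≤ 7)
  C vs B: [6 vs 3, 1 vs 4, 7 vs 1] → C does not strictly dominate B (column Y: 1 ≤ 4)
No single strategy strictly dominates all others → no strictly dominant strategy.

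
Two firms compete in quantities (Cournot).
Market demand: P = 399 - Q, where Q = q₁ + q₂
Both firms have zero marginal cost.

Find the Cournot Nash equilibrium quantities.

q₁* = q₂* = 133.0; P* = 133.0

Work:
Profit: π_i = P·q_i = (a - q_i - q_j)·q_i
FOC: ∂π_i/∂q_i = a - 2q_i - q_j = 0
Reaction function: q_i = (399 - q_j)/2
Symmetry: q* = 399/3 = 133.0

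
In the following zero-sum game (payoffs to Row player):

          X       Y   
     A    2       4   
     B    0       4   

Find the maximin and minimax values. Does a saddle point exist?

Maximin = 2, Minimax = 2, Saddle: True

Work:
Row minimums: [2, 0] → maximin = 2
Column maximums: [2, 4] → minimax = 2
Saddle point exists! Game value = 2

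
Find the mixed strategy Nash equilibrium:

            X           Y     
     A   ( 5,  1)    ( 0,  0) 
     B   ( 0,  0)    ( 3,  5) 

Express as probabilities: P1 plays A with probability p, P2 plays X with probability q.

p = 0.8333, q = 0.375

Work:
Find probabilities that make opponent indifferent:
P2 chooses q to make P1 indifferent between A and B
P1 chooses p to make P2 indifferent between X and Y
Mixed NE: P1 plays (A: 0.8333, B: 0.1667), P2 plays (X: 0.375, Y: 0.625)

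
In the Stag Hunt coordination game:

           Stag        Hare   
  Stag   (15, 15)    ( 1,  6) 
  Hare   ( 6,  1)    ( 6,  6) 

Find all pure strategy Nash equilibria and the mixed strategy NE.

Pure NE: (Stag, Stag) and (Hare, Hare); Mixed NE: p = 0.3571, q = 0.3571

Work:
Check pure NE:
(Stag, Stag): (15, 15) - no unilateral deviation beneficial
(Hare, Hare): (6, 6) - no unilateral deviation beneficial
Mixed NE: P1 plays Stag with p = 0.3571, P2 plays Stag with q = 0.3571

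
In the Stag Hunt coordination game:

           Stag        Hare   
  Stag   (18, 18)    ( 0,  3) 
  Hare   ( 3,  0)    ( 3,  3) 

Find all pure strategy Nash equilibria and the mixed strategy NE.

Pure NE: (Stag, Stag) and (Hare, Hare); Mixed NE: p = 0.1667, q = 0.1667

Work:
Check pure NE:
(Stag, Stag): (18, 18) - no unilateral deviation beneficial
(Hare, Hare): (3, 3) - no unilateral deviation beneficial
Mixed NE: P1 plays Stag with p = 0.1667, P2 plays Stag with q = 0.1667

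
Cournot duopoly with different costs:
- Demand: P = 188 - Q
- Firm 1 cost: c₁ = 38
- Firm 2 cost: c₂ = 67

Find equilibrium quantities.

q₁* = 59.67, q₂* = 30.67

Work:
Reaction: q₁ = (188 - 38 - q₂)/2
Reaction: q₂ = (188 - 67 - q₁)/2
Solve simultaneously:
q₁* = (188 - 2×38 + 67)/3 = 59.67
q₂* = (188 - 2×67 + 38)/3 = 30.67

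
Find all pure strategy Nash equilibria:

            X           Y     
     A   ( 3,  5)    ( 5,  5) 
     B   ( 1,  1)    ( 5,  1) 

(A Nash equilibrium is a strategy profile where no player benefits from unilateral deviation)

Nash equilibrium: (A, X), (A, Y), (B, Y)

Work:
Best responses:
  P1 vs X: payoffs [3, 1] → best response A (payoff 3)
  P1 vs Y: payoffs [5, 5] → best response A/B (payoff 5)
  P2 vs A: payoffs [5, 5] → best response X/Y (payoff 5)
  P2 vs B: payoffs [1, 1] → best response X/Y (payoff 1)
Mutual best responses: (A,X), (A,Y), (B,Y) → Nash equilibria.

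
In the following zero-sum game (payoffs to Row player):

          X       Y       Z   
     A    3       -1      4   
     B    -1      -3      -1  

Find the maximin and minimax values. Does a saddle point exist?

Maximin = -1, Minimax = -1, Saddle: True

Work:
Row minimums: [-1, -3] → maximin = -1
Column maximums: [3, -1, 4] → minimax = -1
Saddle point exists! Game value = -1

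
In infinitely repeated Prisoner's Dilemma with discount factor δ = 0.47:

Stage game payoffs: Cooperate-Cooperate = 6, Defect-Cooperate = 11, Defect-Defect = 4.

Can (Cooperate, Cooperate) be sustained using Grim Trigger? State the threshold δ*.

δ* = 0.7143; since δ = 0.47 < 0.7143, cooperation cannot be sustained

Work:
For Grim Trigger:
Cooperate forever: 6/(1-δ)
Defect then punished: 11 + 4·δ/(1-δ)
Need: 6/(1-δ) ≥ 11 + 4·δ/(1-δ)
Solving: δ ≥ (T-R)/(T-P) = (11-6)/(11-4) = 0.7143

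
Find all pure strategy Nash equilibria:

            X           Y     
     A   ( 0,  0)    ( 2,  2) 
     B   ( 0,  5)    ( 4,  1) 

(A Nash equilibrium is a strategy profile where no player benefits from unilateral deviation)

Nash equilibrium: (B, X)

Work:
Best responses:
  P1 vs X: payoffs [0, 0] → best response A/B (payoff 0)
  P1 vs Y: payoffs [2, 4] → best response B (payoff 4)
  P2 vs A: payoffs [0, 2] → best response Y (payoff 2)
  P2 vs B: payoffs [5, 1] → best response X (payoff 5)
Mutual best responses: (B,X) → Nash equilibria.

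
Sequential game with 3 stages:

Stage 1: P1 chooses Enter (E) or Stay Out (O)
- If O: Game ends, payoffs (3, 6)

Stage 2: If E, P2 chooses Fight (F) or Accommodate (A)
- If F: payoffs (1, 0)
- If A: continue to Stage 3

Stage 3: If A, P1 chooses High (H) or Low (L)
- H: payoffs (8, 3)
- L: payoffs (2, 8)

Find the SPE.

SPE: (E, A, H); Outcome (8, 3)

Work:
Stage 3: P1 chooses H (8 vs 2)
Stage 2: P2: F->0, A->3 (anticipating H). Choose A
Stage 1: P1: O->3, E->8 (anticipating A, H). Choose E
SPE path: E -> A -> H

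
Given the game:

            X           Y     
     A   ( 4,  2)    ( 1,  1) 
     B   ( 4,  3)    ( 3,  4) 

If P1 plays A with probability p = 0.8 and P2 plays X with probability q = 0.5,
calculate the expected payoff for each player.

E[P1] = 2.7, E[P2] = 1.9

Work:
E[P1] = p·q·π₁(A,X) + p·(1-q)·π₁(A,Y) + (1-p)·q·π₁(B,X) + (1-p)·(1-q)·π₁(B,Y)
= 0.8·0.5·4 + 0.8·0.5·1 + 0.2·0.5·4 + 0.2·0.5·3
= 2.7

E[P2] = 1.9 (similar calculation)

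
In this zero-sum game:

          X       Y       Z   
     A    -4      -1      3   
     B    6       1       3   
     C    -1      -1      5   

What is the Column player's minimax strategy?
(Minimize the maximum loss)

Column should play Y, value = 1

Work:
Column player minimizes Row's maximum payoff:
Column X: max payoff to Row = 6
Column Y: max payoff to Row = 1
Column Z: max payoff to Row = 5
Minimum is 1, achieved by column Y.
Minimax strategy: Y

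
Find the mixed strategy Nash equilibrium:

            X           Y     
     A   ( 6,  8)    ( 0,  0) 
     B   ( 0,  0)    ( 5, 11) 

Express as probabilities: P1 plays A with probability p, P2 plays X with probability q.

p = 0.5789, q = 0.4545

Work:
Find probabilities that make opponent indifferent:
P2 chooses q to make P1 indifferent between A and B
P1 chooses p to make P2 indifferent between X and Y
Mixed NE: P1 plays (A: 0.5789, B: 0.4211), P2 plays (X: 0.4545, Y: 0.5455)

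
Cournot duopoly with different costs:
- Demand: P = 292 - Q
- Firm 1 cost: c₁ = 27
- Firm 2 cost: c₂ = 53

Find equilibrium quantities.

q₁* = 97.0, q₂* = 71.0

Work:
Reaction: q₁ = (292 - 27 - q₂)/2
Reaction: q₂ = (292 - 53 - q₁)/2
Solve simultaneously:
q₁* = (292 - 2×27 + 53)/3 = 97.0
q₂* = (292 - 2×53 + 27)/3 = 71.0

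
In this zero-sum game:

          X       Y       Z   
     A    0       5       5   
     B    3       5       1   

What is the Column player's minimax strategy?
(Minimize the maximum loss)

Column should play X, value = 3

Work:
Column player minimizes Row's maximum payoff:
Column X: max payoff to Row = 3
Column Y: max payoff to Row = 5
Column Z: max payoff to Row = 5
Minimum is 3, achieved by column X.
Minimax strategy: X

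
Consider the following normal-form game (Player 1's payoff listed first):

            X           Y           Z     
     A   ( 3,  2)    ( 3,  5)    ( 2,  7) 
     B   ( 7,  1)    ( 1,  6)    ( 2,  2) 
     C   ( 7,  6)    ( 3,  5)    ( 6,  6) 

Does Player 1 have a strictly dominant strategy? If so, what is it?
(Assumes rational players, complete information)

No strictly dominant strategy exists for Player 1

Work:
A strategy strictly dominates another if it gives a strictly higher payoff against every opponent action. Compare each pair of P1's strategies column-by-column:
  A vs B: [3 vs 7, 3 vs 1, 2 vs 2] → A does not strictly dominate B (column X: 3 ≤ 7)
  A vs C: [3 vs 7, 3 vs 3, 2 vs 6] → A does not strictly dominate C (column X: 3 ≤ 7)
  B vs A: [7 vs 3, 1 vs 3, 2 vs 2] → B does not strictly dominate A (column Y: 1 ≤ 3)
  B vs C: [7 vs 7, 1 vs 3, 2 vs 6] → B does not strictly dominate C (column X: 7 ≤ 7)
  C vs A: [7 vs 3, 3 vs 3, 6 vs 2] → C does not strictly dominate A (column Y: 3 ≤ 3)
  C vs B: [7 vs 7, 3 vs 1, 6 vs 2] → C does not strictly dominate B (column X: 7 ≤ 7)
No single strategy strictly dominates all others → no strictly dominant strategy.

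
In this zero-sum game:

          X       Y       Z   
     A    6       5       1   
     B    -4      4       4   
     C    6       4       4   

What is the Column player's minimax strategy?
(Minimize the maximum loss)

Column should play Z, value = 4

Work:
Column player minimizes Row's maximum payoff:
Column X: max payoff to Row = 6
Column Y: max payoff to Row = 5
Column Z: max payoff to Row = 4
Minimum is 4, achieved by column Z.
Minimax strategy: Z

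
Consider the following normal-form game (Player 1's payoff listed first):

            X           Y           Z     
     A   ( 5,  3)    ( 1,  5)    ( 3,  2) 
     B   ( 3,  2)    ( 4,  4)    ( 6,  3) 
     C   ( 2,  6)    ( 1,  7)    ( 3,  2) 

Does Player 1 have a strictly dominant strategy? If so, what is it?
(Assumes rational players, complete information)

No strictly dominant strategy exists for Player 1

Work:
A strategy strictly dominates another if it gives a strictly higher payoff against every opponent action. Compare each pair of P1's strategies column-by-column:
  A vs B: [5 vs 3, 1 vs 4, 3 vs 6] → A does not strictly dominate B (column Y: 1 ≤ 4)
  A vs C: [5 vs 2, 1 vs 1, 3 vs 3] → A does not strictly dominate C (column Y: 1 ≤ 1)
  B vs A: [3 vs 5, 4 vs 1, 6 vs 3] → B does not strictly dominate A (column X: 3 ≤ 5)
  B vs C: [3 vs 2, 4 vs 1, 6 vs 3] → B strictly dominates C
  C vs A: [2 vs 5, 1 vs 1, 3 vs 3] → C does not strictly dominate A (column X: 2 ≤ 5)
  C vs B: [2 vs 3, 1 vs 4, 3 vs 6] → C does not strictly dominate B (column X: 2 ≤ 3)
No single strategy strictly dominates all others → no strictly dominant strategy.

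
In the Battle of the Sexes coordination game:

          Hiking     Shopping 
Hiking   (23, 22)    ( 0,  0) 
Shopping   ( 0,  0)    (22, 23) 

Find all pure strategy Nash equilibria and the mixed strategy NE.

Pure NE: (Hiking, Hiking) and (Shopping, Shopping); Mixed NE: p = 0.5111, q = 0.4889

Work:
Check pure NE:
(Hiking, Hiking): (23, 22) - no unilateral deviation beneficial
(Shopping, Shopping): (22, 23) - no unilateral deviation beneficial
Mixed NE: P1 plays Hiking with p = 0.5111, P2 plays Hiking with q = 0.4889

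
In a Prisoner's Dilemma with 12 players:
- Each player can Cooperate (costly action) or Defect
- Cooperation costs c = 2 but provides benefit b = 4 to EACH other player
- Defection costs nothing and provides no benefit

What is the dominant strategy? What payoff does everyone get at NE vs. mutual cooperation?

Dominant: Defect; NE payoff = 0; Coop payoff = 42

Work:
Defect dominates (saves cost c = 2, benefit to others is external)
NE: All defect → everyone gets 0
If all cooperate: each receives (11)×4 - 2 = 42
Social dilemma: 42 > 0 but NE gives 0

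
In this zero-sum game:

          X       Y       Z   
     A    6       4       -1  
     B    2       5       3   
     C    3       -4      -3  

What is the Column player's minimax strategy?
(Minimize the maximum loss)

Column should play Z, value = 3

Work:
Column player minimizes Row's maximum payoff:
Column X: max payoff to Row = 6
Column Y: max payoff to Row = 5
Column Z: max payoff to Row = 3
Minimum is 3, achieved by column Z.
Minimax strategy: Z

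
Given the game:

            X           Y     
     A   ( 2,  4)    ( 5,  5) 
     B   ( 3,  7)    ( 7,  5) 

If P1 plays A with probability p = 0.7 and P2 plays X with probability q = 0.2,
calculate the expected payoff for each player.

E[P1] = 4.94, E[P2] = 4.98

Work:
E[P1] = p·q·π₁(A,X) + p·(1-q)·π₁(A,Y) + (1-p)·q·π₁(B,X) + (1-p)·(1-q)·π₁(B,Y)
= 0.7·0.2·2 + 0.7·0.8·5 + 0.3·0.2·3 + 0.3·0.8·7
= 4.94

E[P2] = 4.98 (similar calculation)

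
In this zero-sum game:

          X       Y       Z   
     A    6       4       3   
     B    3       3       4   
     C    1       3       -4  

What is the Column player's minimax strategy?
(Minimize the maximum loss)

Column should play Y or Z (all achieve the minimum), value = 4

Work:
Column player minimizes Row's maximum payoff:
Column X: max payoff to Row = 6
Column Y: max payoff to Row = 4
Column Z: max payoff to Row = 4
Minimum is 4, achieved by columns Y, Z (tied).
Each of Y or Z is a minimax strategy.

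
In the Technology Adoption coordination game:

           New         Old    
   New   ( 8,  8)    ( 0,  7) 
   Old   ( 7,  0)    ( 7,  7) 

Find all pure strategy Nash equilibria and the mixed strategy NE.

Pure NE: (New, New) and (Old, Old); Mixed NE: p = 0.875, q = 0.875

Work:
Check pure NE:
(New, New): (8, 8) - no unilateral deviation beneficial
(Old, Old): (7, 7) - no unilateral deviation beneficial
Mixed NE: P1 plays New with p = 0.875, P2 plays New with q = 0.875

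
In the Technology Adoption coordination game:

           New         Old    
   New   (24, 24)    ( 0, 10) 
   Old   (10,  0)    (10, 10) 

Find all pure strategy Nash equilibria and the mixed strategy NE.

Pure NE: (New, New) and (Old, Old); Mixed NE: p = 0.4167, q = 0.4167

Work:
Check pure NE:
(New, New): (24, 24) - no unilateral deviation beneficial
(Old, Old): (10, 10) - no unilateral deviation beneficial
Mixed NE: P1 plays New with p = 0.4167, P2 plays New with q = 0.4167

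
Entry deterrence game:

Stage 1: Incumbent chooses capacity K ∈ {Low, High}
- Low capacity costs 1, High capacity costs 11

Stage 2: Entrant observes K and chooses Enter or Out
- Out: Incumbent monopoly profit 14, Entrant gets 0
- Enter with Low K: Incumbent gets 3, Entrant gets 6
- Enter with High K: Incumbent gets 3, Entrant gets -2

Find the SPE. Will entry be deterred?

SPE: (High, Enter|Low, Out|High); Entry deterred. Incumbent net profit = 3

Work:
After Low K: Entrant enters (6 > 0)
After High K: Entrant stays out (-2 < 0)
Incumbent: Low → 3−1=2, High → 14−11=3
Incumbent chooses High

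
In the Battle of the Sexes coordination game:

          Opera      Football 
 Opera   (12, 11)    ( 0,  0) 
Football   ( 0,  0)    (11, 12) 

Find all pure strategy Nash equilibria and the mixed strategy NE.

Pure NE: (Opera, Opera) and (Football, Football); Mixed NE: p = 0.5217, q = 0.4783

Work:
Check pure NE:
(Opera, Opera): (12, 11) - no unilateral deviation beneficial
(Football, Football): (11, 12) - no unilateral deviation beneficial
Mixed NE: P1 plays Opera with p = 0.5217, P2 plays Opera with q = 0.4783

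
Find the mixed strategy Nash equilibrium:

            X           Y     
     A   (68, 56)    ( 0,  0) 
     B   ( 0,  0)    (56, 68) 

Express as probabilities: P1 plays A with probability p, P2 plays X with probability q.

p = 0.5484, q = 0.4516

Work:
Find probabilities that make opponent indifferent:
P2 chooses q to make P1 indifferent between A and B
P1 chooses p to make P2 indifferent between X and Y
Mixed NE: P1 plays (A: 0.5484, B: 0.4516), P2 plays (X: 0.4516, Y: 0.5484)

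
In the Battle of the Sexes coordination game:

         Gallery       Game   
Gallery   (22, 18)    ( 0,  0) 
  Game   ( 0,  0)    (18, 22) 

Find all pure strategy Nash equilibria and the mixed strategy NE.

Pure NE: (Gallery, Gallery) and (Game, Game); Mixed NE: p = 0.55, q = 0.45

Work:
Check pure NE:
(Gallery, Gallery): (22, 18) - no unilateral deviation beneficial
(Game, Game): (18, 22) - no unilateral deviation beneficial
Mixed NE: P1 plays Gallery with p = 0.55, P2 plays Gallery with q = 0.45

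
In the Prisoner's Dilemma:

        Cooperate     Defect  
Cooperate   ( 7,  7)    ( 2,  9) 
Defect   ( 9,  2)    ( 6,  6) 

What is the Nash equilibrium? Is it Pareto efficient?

(Defect, Defect) is NE; not Pareto efficient

Work:
Defect dominates Cooperate for both players:
If P2 cooperates: Defect (9) > Cooperate (7)
If P2 defects: Defect (6) > Cooperate (2)
NE: (Defect, Defect) with payoff (6, 6)
But (Cooperate, Cooperate) = (7, 7) Pareto dominates (6, 6)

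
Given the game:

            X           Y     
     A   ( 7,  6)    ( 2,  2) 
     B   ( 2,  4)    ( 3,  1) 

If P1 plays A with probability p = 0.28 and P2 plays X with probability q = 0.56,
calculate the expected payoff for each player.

E[P1] = 3.1008, E[P2] = 3.1168

Work:
E[P1] = p·q·π₁(A,X) + p·(1-q)·π₁(A,Y) + (1-p)·q·π₁(B,X) + (1-p)·(1-q)·π₁(B,Y)
= 0.28·0.56·7 + 0.28·0.44·2 + 0.72·0.56·2 + 0.72·0.44·3
= 3.1008

E[P2] = 3.1168 (similar calculation)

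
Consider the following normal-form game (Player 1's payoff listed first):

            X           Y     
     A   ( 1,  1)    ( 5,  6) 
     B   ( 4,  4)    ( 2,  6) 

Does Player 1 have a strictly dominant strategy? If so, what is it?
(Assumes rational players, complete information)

No strictly dominant strategy exists for Player 1

Work:
A strategy strictly dominates another if it gives a strictly higher payoff against every opponent action. Compare each pair of P1's strategies column-by-column:
  A vs B: [1 vs 4, 5 vs 2] → A does not strictly dominate B (column X: 1 ≤ 4)
  B vs A: [4 vs 1, 2 vs 5] → B does not strictly dominate A (column Y: 2 ≤ 5)
No single strategy strictly dominates all others → no strictly dominant strategy.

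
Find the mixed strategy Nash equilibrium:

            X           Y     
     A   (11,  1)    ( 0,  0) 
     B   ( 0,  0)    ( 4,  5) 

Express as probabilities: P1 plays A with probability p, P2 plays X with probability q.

p = 0.8333, q = 0.2667

Work:
Find probabilities that make opponent indifferent:
P2 chooses q to make P1 indifferent between A and B
P1 chooses p to make P2 indifferent between X and Y
Mixed NE: P1 plays (A: 0.8333, B: 0.1667), P2 plays (X: 0.2667, Y: 0.7333)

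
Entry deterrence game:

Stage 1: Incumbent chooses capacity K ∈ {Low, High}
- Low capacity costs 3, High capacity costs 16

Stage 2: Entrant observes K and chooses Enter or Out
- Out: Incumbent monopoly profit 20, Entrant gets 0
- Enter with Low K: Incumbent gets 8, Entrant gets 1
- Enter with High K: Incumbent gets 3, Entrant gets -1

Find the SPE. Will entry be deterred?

SPE: (Low, Enter|Low, Out|High); Entry not deterred. Incumbent net profit = 5, Entrant gets 1

Work:
After Low K: Entrant enters (1 > 0)
After High K: Entrant stays out (-1 < 0)
Incumbent: Low → 8−3=5, High → 20−16=4
Incumbent chooses Low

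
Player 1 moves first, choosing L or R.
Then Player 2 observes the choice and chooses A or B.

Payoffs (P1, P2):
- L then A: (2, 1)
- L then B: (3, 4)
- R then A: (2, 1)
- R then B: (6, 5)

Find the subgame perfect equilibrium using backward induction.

P1 plays R, P2 plays B after L and B after R; Payoff (6, 5)

Work:
Backward induction:
After L: P2 chooses B → P1 gets 3
After R: P2 chooses B → P1 gets 6
P1 chooses R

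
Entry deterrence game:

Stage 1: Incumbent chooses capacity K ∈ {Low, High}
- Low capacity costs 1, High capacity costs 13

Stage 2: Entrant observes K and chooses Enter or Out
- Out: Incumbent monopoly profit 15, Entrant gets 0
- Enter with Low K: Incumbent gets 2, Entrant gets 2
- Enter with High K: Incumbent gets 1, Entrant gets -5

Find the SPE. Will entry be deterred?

SPE: (High, Enter|Low, Out|High); Entry deterred. Incumbent net profit = 2

Work:
After Low K: Entrant enters (2 > 0)
After High K: Entrant stays out (-5 < 0)
Incumbent: Low → 2−1=1, High → 15−13=2
Incumbent chooses High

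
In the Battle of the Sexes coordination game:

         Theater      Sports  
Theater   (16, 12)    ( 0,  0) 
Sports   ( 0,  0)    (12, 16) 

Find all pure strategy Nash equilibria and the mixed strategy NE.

Pure NE: (Theater, Theater) and (Sports, Sports); Mixed NE: p = 0.5714, q = 0.4286

Work:
Check pure NE:
(Theater, Theater): (16, 12) - no unilateral deviation beneficial
(Sports, Sports): (12, 16) - no unilateral deviation beneficial
Mixed NE: P1 plays Theater with p = 0.5714, P2 plays Theater with q = 0.4286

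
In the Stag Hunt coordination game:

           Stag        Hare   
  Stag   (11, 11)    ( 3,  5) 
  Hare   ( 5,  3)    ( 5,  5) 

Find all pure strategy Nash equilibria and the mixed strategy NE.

Pure NE: (Stag, Stag) and (Hare, Hare); Mixed NE: p = 0.25, q = 0.25

Work:
Check pure NE:
(Stag, Stag): (11, 11) - no unilateral deviation beneficial
(Hare, Hare): (5, 5) - no unilateral deviation beneficial
Mixed NE: P1 plays Stag with p = 0.25, P2 plays Stag with q = 0.25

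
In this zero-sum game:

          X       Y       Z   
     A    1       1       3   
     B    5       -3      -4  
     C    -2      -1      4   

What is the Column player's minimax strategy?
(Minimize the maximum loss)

Column should play Y, value = 1

Work:
Column player minimizes Row's maximum payoff:
Column X: max payoff to Row = 5
Column Y: max payoff to Row = 1
Column Z: max payoff to Row = 4
Minimum is 1, achieved by column Y.
Minimax strategy: Y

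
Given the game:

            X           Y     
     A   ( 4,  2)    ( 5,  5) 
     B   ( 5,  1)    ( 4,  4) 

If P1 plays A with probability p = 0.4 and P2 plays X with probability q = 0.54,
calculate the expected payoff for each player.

E[P1] = 4.508, E[P2] = 2.78

Work:
E[P1] = p·q·π₁(A,X) + p·(1-q)·π₁(A,Y) + (1-p)·q·π₁(B,X) + (1-p)·(1-q)·π₁(B,Y)
= 0.4·0.54·4 + 0.4·0.46·5 + 0.6·0.54·5 + 0.6·0.46·4
= 4.508

E[P2] = 2.78 (similar calculation)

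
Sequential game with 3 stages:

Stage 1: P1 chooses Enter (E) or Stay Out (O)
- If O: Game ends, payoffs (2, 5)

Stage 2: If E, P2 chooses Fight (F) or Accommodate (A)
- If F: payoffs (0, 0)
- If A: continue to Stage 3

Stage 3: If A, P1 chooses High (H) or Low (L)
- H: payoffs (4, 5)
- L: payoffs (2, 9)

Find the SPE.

SPE: (E, A, H); Outcome (4, 5)

Work:
Stage 3: P1 chooses H (4 vs 2)
Stage 2: P2: F->0, A->5 (anticipating H). Choose A
Stage 1: P1: O->2, E->4 (anticipating A, H). Choose E
SPE path: E -> A -> H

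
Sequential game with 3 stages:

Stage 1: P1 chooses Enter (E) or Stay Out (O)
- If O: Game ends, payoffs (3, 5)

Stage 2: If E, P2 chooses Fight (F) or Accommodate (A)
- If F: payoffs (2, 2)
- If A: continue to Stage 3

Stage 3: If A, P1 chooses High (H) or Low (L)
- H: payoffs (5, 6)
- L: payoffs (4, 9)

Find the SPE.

SPE: (E, A, H); Outcome (5, 6)

Work:
Stage 3: P1 chooses H (5 vs 4)
Stage 2: P2: F->2, A->6 (anticipating H). Choose A
Stage 1: P1: O->3, E->5 (anticipating A, H). Choose E
SPE path: E -> A -> H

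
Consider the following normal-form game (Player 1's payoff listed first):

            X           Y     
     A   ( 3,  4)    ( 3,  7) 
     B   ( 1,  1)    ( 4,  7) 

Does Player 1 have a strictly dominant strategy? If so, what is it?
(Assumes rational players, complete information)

No strictly dominant strategy exists for Player 1

Work:
A strategy strictly dominates another if it gives a strictly higher payoff against every opponent action. Compare each pair of P1's strategies column-by-column:
  A vs B: [3 vs 1, 3 vs 4] → A does not strictly dominate B (column Y: 3 ≤ 4)
  B vs A: [1 vs 3, 4 vs 3] → B does not strictly dominate A (column X: 1 ≤ 3)
No single strategy strictly dominates all others → no strictly dominant strategy.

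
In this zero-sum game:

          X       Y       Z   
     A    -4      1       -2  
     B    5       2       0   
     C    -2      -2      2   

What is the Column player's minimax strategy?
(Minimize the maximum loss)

Column should play Y or Z (all achieve the minimum), value = 2

Work:
Column player minimizes Row's maximum payoff:
Column X: max payoff to Row = 5
Column Y: max payoff to Row = 2
Column Z: max payoff to Row = 2
Minimum is 2, achieved by columns Y, Z (tied).
Each of Y or Z is a minimax strategy.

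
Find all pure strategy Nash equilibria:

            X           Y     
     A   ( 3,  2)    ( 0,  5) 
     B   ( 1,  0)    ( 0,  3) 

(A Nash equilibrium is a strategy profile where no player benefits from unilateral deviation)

Nash equilibrium: (A, Y), (B, Y)

Work:
Best responses:
  P1 vs X: payoffs [3, 1] → best response A (payoff 3)
  P1 vs Y: payoffs [0, 0] → best response A/B (payoff 0)
  P2 vs A: payoffs [2, 5] → best response Y (payoff 5)
  P2 vs B: payoffs [0, 3] → best response Y (payoff 3)
Mutual best responses: (A,Y), (B,Y) → Nash equilibria.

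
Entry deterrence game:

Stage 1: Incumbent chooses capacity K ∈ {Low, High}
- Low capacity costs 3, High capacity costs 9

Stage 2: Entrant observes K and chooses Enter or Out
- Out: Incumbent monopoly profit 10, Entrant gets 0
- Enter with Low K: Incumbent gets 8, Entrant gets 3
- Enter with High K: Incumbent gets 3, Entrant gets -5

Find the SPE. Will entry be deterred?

SPE: (Low, Enter|Low, Out|High); Entry not deterred. Incumbent net profit = 5, Entrant gets 3

Work:
After Low K: Entrant enters (3 > 0)
After High K: Entrant stays out (-5 < 0)
Incumbent: Low → 8−3=5, High → 10−9=1
Incumbent chooses Low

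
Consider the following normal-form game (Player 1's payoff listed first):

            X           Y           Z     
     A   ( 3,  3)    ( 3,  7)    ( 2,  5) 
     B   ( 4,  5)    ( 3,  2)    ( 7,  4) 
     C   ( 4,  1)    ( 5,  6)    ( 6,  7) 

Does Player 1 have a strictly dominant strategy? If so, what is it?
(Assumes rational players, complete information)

No strictly dominant strategy exists for Player 1

Work:
A strategy strictly dominates another if it gives a strictly higher payoff against every opponent action. Compare each pair of P1's strategies column-by-column:
  A vs B: [3 vs 4, 3 vs 3, 2 vs 7] → A does not strictly dominate B (column X: 3 ≤ 4)
  A vs C: [3 vs 4, 3 vs 5, 2 vs 6] → A does not strictly dominate C (column X: 3 ≤ 4)
  B vs A: [4 vs 3, 3 vs 3, 7 vs 2] → B does not strictly dominate A (column Y: 3 ≤ 3)
  B vs C: [4 vs 4, 3 vs 5, 7 vs 6] → B does not strictly dominate C (column X: 4 ≤ 4)
  C vs A: [4 vs 3, 5 vs 3, 6 vs 2] → C strictly dominates A
  C vs B: [4 vs 4, 5 vs 3, 6 vs 7] → C does not strictly dominate B (column X: 4 ≤ 4)
No single strategy strictly dominates all others → no strictly dominant strategy.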